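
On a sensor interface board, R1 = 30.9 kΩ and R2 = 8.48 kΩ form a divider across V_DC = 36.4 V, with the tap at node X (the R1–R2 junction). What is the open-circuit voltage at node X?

With X open, the divider is unloaded: V_th = 36.4 × 8.48/39.38 = 7.838 V.

V_th ≈ 7.84 V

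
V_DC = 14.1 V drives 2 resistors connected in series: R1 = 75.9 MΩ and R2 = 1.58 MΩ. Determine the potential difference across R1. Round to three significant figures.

Series total: ΣR = 75.9 + 1.58 = 77.48 MΩ.
V = V_DC · R/ΣR = 14.1 × 0.9796 = 13.81 V.

V ≈ 13.8 V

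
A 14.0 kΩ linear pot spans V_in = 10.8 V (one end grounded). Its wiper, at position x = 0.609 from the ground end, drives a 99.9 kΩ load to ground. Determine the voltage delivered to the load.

V_out ≈ 6.36 V

The pot divides into 5.474 kΩ above the wiper and 8.526 kΩ below.
(x·R_p) ‖ R_L = 7.856 kΩ.
V_out = 10.8 × 7.856/(5.474 + 7.856) = 6.365 V.
(Unloaded: V_out = x·V_in = 6.58 V.)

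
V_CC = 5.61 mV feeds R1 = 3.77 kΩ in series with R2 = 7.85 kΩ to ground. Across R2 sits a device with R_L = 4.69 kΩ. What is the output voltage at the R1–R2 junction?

V_out ≈ 2.46 mV

R2 ‖ R_L = (7.85 × 4.69)/(7.85 + 4.69) = 2.936 kΩ.
Now apply the divider: V_out = 5.61 × 0.4378 = 2.456 mV.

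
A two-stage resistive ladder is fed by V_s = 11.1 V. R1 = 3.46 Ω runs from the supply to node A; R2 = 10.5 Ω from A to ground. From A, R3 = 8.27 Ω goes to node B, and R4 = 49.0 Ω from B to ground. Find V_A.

Node A sees R2 in parallel with the series input of stage 2, R3 + R4 = 57.27 Ω.
Effective lower resistance at A: R2 ‖ 57.27 = 8.873 Ω.
First divider: V_A = V_s · 8.873/(3.46 + 8.873) = 7.986 V.

V_A ≈ 7.99 V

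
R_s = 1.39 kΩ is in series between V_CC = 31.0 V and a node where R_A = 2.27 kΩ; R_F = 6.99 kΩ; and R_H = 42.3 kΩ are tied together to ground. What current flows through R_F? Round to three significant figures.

I ≈ 2.40 mA

Parallel bank: R_p = 1/(1/2.27 + 1/6.99 + 1/42.3) = 1.647 kΩ.
V_A by voltage divider: V_A = 31.0 × 1.647/(1.39 + 1.647) = 16.81 V.
I(R_F) = V_A / R_F = 16.81/6.99 = 2.405 mA.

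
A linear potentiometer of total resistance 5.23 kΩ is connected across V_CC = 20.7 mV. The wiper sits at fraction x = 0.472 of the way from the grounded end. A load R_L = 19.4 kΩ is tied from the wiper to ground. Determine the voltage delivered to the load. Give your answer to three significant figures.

V_out ≈ 9.16 mV

Split the track: R_lower = x·R_p = 2.469 kΩ, R_upper = (1−x)·R_p = 2.761 kΩ.
Lower segment in parallel with the load: 2.469 ‖ 19.4 = 2.190 kΩ.
V_out = 20.7 × 2.190/(2.761 + 2.190) = 9.155 mV.
(Unloaded: V_out = x·V_CC = 9.77 mV.)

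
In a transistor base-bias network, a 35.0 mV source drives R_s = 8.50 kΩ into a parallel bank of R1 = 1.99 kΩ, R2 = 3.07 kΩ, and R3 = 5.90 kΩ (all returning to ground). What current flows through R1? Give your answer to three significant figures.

Combine the parallel branches: R_p = (1/1.99 + 1/3.07 + 1/5.90)⁻¹ = 1.002 kΩ.
Node voltage V_A = V_in · R_p/(R_s + R_p) = 35.0 × 0.1055 = 3.692 mV.
Branch current I = V_A/R1 = 3.692/1.99 = 1.855 µA.

I ≈ 1.86 µA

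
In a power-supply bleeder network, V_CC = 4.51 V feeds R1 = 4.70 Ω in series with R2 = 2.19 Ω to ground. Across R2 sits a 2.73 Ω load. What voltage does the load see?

First combine the lower leg with the load: R2 ‖ R_L = 1.215 Ω.
Then V_out = V_CC · R2'/(R1 + R2') = 4.51 × 1.215/5.915 = 0.9265 V.
(Unloaded it would be 1.43 V; the load pulls it down.)

V_out ≈ 0.927 V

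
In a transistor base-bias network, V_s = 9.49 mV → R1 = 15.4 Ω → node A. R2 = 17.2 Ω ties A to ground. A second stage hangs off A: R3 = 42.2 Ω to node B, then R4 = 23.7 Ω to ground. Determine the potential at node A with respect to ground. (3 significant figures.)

Node A sees R2 in parallel with the series input of stage 2, R3 + R4 = 65.90 Ω.
Effective lower resistance at A: R2 ‖ 65.90 = 13.64 Ω.
First divider: V_A = V_s · 13.64/(15.4 + 13.64) = 4.457 mV.

V_A ≈ 4.46 mV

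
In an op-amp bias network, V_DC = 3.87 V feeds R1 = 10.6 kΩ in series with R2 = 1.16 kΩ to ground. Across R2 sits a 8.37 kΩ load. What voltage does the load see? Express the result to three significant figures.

The load sits in parallel with R2, giving an effective lower resistance R2' = R2·R_L/(R2+R_L) = 1.019 kΩ.
Now apply the divider: V_out = 3.87 × 0.08769 = 0.3393 V.

V_out ≈ 0.339 V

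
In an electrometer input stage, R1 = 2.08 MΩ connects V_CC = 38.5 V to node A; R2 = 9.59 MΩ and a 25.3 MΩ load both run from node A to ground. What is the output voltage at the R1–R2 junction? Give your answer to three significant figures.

V_out ≈ 29.6 V

The load sits in parallel with R2, giving an effective lower resistance R2' = R2·R_L/(R2+R_L) = 6.954 MΩ.
Voltage divider with the loaded lower leg: V_out = 38.5 × 6.954/(2.08 + 6.954) = 38.5 × 0.7698 = 29.64 V.
(Unloaded it would be 31.6 V; the load pulls it down.)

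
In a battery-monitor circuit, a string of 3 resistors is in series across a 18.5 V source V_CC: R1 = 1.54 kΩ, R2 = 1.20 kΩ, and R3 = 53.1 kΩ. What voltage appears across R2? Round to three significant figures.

Series total: ΣR = 1.54 + 1.20 + 53.1 = 55.84 kΩ.
Voltage divider: V = V_CC · (1.200 / 55.84) = 18.5 × 0.02149 = 0.3976 V.

V ≈ 0.398 V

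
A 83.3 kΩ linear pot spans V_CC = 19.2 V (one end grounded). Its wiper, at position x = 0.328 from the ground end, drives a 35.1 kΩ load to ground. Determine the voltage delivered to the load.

V_out ≈ 4.13 V

Lower segment x·R_p = 27.32 kΩ; upper segment (1−x)·R_p = 55.98 kΩ.
(x·R_p) ‖ R_L = 15.36 kΩ.
Then V_out = V_CC · 15.36/(55.98 + 15.36) = 4.135 V.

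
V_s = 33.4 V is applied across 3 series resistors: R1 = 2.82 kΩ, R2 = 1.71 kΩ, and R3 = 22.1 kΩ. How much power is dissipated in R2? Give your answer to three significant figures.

The common current is I = 33.4/26.63 = 1.254 mA.
V(R2) = I·R = 2.145 V; P = V·I = 2.145 × 1.254 = 2.690 mW.

P ≈ 2.69 mW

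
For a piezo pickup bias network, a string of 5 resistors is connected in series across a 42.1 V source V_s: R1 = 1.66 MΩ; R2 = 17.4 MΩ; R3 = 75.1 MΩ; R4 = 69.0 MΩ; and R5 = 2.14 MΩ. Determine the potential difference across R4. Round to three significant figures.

V ≈ 17.6 V

ΣR = 1.66 + 17.4 + 75.1 + 69.0 + 2.14 = 165.3 MΩ.
By the voltage-divider rule, V = 42.1 × 69.00/165.3 = 17.57 V.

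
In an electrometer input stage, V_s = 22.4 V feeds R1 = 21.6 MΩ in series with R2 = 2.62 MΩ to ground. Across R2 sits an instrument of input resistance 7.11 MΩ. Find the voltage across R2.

R2 ‖ R_L = (2.62 × 7.11)/(2.62 + 7.11) = 1.915 MΩ.
Now apply the divider: V_out = 22.4 × 0.08142 = 1.824 V.

V_out ≈ 1.82 V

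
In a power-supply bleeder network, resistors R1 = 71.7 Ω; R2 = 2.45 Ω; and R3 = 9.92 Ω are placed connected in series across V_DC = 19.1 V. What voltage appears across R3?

ΣR = 71.7 + 2.45 + 9.92 = 84.07 Ω.
By the voltage-divider rule, V = 19.1 × 9.920/84.07 = 2.254 V.

V ≈ 2.25 V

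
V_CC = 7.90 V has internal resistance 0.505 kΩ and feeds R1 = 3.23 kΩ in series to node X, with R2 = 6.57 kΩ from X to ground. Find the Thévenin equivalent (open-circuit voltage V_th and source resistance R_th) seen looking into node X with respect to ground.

V_th ≈ 5.04 V, R_th ≈ 2.38 kΩ

R1' = 0.505 + 3.23 = 3.735 kΩ (source resistance + R1).
V_th is the unloaded tap voltage: V_CC · R2/(R1'+R2) = 7.90 × 0.6376 = 5.037 V.
Zeroing V_CC shorts the top of R1' to ground, so R_th = R1' ‖ R2 = 2.381 kΩ.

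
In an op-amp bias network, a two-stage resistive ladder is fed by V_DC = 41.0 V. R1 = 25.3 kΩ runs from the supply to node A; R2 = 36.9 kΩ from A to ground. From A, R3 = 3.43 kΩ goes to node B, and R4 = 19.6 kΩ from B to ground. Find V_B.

Node A sees R2 in parallel with the series input of stage 2, R3 + R4 = 23.03 kΩ.
R2 ‖ (R3+R4) = 14.18 kΩ.
First divider: V_A = V_DC · 14.18/(25.3 + 14.18) = 14.73 V.
Stage 2 is unloaded, so V_B = V_A · R4/(R3+R4) = 14.73 × 19.6/23.03 = 12.53 V.

V_B ≈ 12.5 V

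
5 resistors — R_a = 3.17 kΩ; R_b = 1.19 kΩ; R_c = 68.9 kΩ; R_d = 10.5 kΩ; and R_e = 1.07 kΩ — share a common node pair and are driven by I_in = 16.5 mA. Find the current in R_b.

ΣG = 1/3.17 + 1/1.19 + 1/68.9 + 1/10.5 + 1/1.07 = 2.200.
By the current-divider rule, I = I_in · G_k/ΣG = 16.5 × 0.3819 = 6.302 mA.

I ≈ 6.30 mA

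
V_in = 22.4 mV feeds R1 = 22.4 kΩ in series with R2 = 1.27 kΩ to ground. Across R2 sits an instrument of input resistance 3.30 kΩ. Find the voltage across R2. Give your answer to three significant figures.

R2 ‖ R_L = (1.27 × 3.30)/(1.27 + 3.30) = 0.9171 kΩ.
Voltage divider with the loaded lower leg: V_out = 22.4 × 0.9171/(22.4 + 0.9171) = 22.4 × 0.03933 = 0.8810 mV.
(Unloaded it would be 1.20 mV; the load pulls it down.)

V_out ≈ 0.881 mV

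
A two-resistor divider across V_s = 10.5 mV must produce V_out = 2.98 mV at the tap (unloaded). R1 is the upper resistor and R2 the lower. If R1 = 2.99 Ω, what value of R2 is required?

Required fraction k = V_out/V_s = 0.2838.
R2 = R1 · 0.2838/(1 − 0.2838) = 1.185 Ω.

R2 ≈ 1.18 Ω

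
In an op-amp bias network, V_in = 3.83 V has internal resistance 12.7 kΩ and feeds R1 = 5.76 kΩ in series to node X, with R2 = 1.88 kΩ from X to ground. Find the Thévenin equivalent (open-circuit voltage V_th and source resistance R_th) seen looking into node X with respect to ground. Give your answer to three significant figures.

V_th ≈ 0.354 V, R_th ≈ 1.71 kΩ

R1' = 12.7 + 5.76 = 18.46 kΩ (source resistance + R1).
With X open, the divider is unloaded: V_th = 3.83 × 1.88/20.34 = 0.3540 V.
With V_in suppressed (replaced by a short), R_th = R1' ‖ R2 = (18.46 × 1.88)/(18.46 + 1.88) = 1.706 kΩ.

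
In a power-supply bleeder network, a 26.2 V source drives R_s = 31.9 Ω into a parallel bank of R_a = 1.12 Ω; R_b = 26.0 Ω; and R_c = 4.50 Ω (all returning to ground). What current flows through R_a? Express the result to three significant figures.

Equivalent of the parallel group: R_p = 0.8669 Ω.
V_A = 26.2 × 0.8669/32.77 = 0.6932 V.
Branch current I = V_A/R_a = 0.6932/1.12 = 0.6189 A.

I ≈ 0.619 A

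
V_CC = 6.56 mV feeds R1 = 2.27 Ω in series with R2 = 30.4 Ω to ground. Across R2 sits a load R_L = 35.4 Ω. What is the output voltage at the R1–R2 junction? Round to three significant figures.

The load sits in parallel with R2, giving an effective lower resistance R2' = R2·R_L/(R2+R_L) = 16.36 Ω.
Now apply the divider: V_out = 6.56 × 0.8781 = 5.760 mV.

V_out ≈ 5.76 mV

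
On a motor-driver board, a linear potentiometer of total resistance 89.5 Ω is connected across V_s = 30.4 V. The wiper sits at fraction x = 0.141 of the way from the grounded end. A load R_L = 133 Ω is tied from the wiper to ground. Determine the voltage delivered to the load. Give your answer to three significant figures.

V_out ≈ 3.96 V

Lower segment x·R_p = 12.62 Ω; upper segment (1−x)·R_p = 76.88 Ω.
(x·R_p) ‖ R_L = 11.53 Ω.
Loaded-divider output: V_out = 30.4 × 0.1304 = 3.963 V.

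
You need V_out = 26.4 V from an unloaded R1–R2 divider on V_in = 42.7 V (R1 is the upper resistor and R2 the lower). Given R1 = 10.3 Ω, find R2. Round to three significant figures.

The divider ratio is R2/(R1+R2) = 26.4/42.7 = 0.6183.
Rearranging, R2 = R1·k/(1−k) = 10.3 × 1.620 = 16.68 Ω.

R2 ≈ 16.7 Ω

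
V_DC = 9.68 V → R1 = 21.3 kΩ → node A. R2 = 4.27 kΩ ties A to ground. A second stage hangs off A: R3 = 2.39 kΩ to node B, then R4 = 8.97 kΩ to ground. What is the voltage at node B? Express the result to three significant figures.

Looking into the second stage from A: R3 + R4 = 11.36 kΩ appears in parallel with R2.
Effective lower resistance at A: R2 ‖ 11.36 = 3.103 kΩ.
V_A = 9.68 × 3.103/(21.3 + 3.103) = 1.231 V.
V_B = V_A × 0.7896 = 0.9720 V.

V_B ≈ 0.972 V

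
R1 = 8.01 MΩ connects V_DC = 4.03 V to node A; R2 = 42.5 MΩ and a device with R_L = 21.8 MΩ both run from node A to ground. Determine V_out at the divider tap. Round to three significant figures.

V_out ≈ 2.59 V

R2 ‖ R_L = (42.5 × 21.8)/(42.5 + 21.8) = 14.41 MΩ.
Then V_out = V_DC · R2'/(R1 + R2') = 4.03 × 14.41/22.42 = 2.590 V.
(Unloaded it would be 3.39 V; the load pulls it down.)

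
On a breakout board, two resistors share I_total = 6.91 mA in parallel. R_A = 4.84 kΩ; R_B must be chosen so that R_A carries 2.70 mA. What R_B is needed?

Two-branch current divider: I_A = I_total · R_B/(R_A + R_B).
2.70/6.91 = R_B/(R_A + R_B) → R_B = R_A · (0.3907)/(1 − 0.3907) = 4.84 × 0.6413 = 3.104 kΩ.

R_B ≈ 3.10 kΩ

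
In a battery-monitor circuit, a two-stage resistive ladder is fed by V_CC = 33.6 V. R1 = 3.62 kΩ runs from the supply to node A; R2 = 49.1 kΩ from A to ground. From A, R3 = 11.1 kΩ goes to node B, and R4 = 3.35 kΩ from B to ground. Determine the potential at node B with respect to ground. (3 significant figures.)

The second stage (R3 + R4 = 14.45 kΩ) loads node A in parallel with R2.
R2 ‖ (R3+R4) = 11.16 kΩ.
So V_A = 33.6 × 0.7551 = 25.37 V.
Then the unloaded second divider: V_B = V_A × R4/(R3+R4) = 25.37 × 0.2318 = 5.882 V.

V_B ≈ 5.88 V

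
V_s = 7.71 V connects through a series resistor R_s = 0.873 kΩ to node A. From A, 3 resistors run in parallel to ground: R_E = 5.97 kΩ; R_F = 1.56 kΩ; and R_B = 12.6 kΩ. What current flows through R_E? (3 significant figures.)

I ≈ 0.728 mA

Parallel bank: R_p = 1/(1/5.97 + 1/1.56 + 1/12.6) = 1.126 kΩ.
V_A = 7.71 × 1.126/1.999 = 4.343 V.
Branch current I = V_A/R_E = 4.343/5.97 = 0.7275 mA.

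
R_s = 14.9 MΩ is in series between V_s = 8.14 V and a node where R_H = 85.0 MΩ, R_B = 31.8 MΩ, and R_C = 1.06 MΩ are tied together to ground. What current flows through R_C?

Parallel bank: R_p = 1/(1/85.0 + 1/31.8 + 1/1.06) = 1.014 MΩ.
Node voltage V_A = V_s · R_p/(R_s + R_p) = 8.14 × 0.06369 = 0.5185 V.
I(R_C) = V_A / R_C = 0.5185/1.06 = 0.4891 µA.

I ≈ 0.489 µA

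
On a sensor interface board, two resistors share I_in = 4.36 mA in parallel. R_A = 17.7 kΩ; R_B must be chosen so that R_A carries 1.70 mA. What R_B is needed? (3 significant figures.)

R_B ≈ 11.3 kΩ

In a two-way split, I_A/I_in = R_B/(R_A + R_B).
1.70/4.36 = R_B/(R_A + R_B) → R_B = R_A · (0.3899)/(1 − 0.3899) = 17.7 × 0.6391 = 11.31 kΩ.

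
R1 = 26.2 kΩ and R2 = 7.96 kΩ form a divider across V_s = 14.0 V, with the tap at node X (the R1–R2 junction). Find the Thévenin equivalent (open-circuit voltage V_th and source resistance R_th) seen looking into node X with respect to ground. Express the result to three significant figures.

V_th ≈ 3.26 V, R_th ≈ 6.11 kΩ

Open-circuit (no load on X): V_th = V_s · R2/(R1 + R2) = 14.0 × 7.96/(26.20 + 7.96) = 3.262 V.
Looking into X with the source shorted: R_th = R1·R2/(R1+R2) = 26.20 × 7.96/34.16 = 6.105 kΩ.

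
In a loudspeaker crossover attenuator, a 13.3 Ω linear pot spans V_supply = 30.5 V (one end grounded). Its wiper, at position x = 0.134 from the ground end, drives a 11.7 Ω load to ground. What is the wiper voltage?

Lower segment x·R_p = 1.782 Ω; upper segment (1−x)·R_p = 11.52 Ω.
Lower segment in parallel with the load: 1.782 ‖ 11.7 = 1.547 Ω.
V_out = 30.5 × 1.547/(11.52 + 1.547) = 3.611 V.
(Unloaded: V_out = x·V_supply = 4.09 V.)

V_out ≈ 3.61 V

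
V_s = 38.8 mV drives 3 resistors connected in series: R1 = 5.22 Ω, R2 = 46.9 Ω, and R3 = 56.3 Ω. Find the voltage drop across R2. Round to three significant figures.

V ≈ 16.8 mV

ΣR = 5.22 + 46.9 + 56.3 = 108.4 Ω.
By the voltage-divider rule, V = 38.8 × 46.90/108.4 = 16.78 mV.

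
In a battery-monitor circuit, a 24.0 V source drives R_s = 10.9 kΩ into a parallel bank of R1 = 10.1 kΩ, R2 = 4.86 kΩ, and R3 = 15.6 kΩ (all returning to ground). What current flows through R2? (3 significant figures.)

Combine the parallel branches: R_p = (1/10.1 + 1/4.86 + 1/15.6)⁻¹ = 2.711 kΩ.
V_A by voltage divider: V_A = 24.0 × 2.711/(10.9 + 2.711) = 4.780 V.
Branch current I = V_A/R2 = 4.780/4.86 = 0.9836 mA.

I ≈ 0.984 mA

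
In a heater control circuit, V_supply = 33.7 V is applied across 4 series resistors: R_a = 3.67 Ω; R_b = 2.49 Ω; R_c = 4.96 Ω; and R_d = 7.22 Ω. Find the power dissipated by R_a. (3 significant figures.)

Series current I = V_supply/ΣR = 33.7/18.34 = 1.838 A.
P(R_a) = I²·R_a = (1.838)² × 3.67 = 12.39 W.

P ≈ 12.4 W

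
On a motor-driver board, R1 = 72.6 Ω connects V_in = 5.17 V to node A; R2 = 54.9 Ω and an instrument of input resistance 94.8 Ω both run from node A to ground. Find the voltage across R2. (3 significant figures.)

V_out ≈ 1.67 V

First combine the lower leg with the load: R2 ‖ R_L = 34.77 Ω.
Then V_out = V_in · R2'/(R1 + R2') = 5.17 × 34.77/107.4 = 1.674 V.
(Unloaded it would be 2.23 V; the load pulls it down.)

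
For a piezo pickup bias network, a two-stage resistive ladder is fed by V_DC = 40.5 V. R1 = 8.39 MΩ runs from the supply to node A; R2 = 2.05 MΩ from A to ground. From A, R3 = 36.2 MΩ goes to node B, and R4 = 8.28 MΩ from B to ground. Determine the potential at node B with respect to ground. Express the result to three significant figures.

The second stage (R3 + R4 = 44.48 MΩ) loads node A in parallel with R2.
R2 ‖ (R3+R4) = 1.960 MΩ.
First divider: V_A = V_DC · 1.960/(8.39 + 1.960) = 7.669 V.
Then the unloaded second divider: V_B = V_A × R4/(R3+R4) = 7.669 × 0.1862 = 1.428 V.

V_B ≈ 1.43 V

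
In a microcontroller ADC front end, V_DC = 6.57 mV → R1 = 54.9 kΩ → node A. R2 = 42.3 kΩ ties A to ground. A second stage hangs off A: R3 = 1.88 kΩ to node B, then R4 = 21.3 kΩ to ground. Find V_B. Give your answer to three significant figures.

Node A sees R2 in parallel with the series input of stage 2, R3 + R4 = 23.18 kΩ.
Effective lower resistance at A: R2 ‖ 23.18 = 14.97 kΩ.
V_A = 6.57 × 14.97/(54.9 + 14.97) = 1.408 mV.
Stage 2 is unloaded, so V_B = V_A · R4/(R3+R4) = 1.408 × 21.3/23.18 = 1.294 mV.

V_B ≈ 1.29 mV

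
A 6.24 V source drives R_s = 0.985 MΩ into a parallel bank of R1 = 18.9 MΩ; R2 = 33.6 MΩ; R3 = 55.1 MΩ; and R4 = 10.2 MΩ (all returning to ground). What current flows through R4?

Equivalent of the parallel group: R_p = 5.029 MΩ.
V_A by voltage divider: V_A = 6.24 × 5.029/(0.985 + 5.029) = 5.218 V.
Branch current I = V_A/R4 = 5.218/10.2 = 0.5116 µA.

I ≈ 0.512 µA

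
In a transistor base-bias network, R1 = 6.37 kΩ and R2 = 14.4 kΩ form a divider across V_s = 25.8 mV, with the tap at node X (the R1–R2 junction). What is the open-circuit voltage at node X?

Open-circuit (no load on X): V_th = V_s · R2/(R1 + R2) = 25.8 × 14.4/(6.370 + 14.4) = 17.89 mV.

V_th ≈ 17.9 mV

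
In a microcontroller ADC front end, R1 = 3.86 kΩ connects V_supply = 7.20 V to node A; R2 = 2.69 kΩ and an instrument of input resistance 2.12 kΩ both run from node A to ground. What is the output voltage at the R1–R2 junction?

First combine the lower leg with the load: R2 ‖ R_L = 1.186 kΩ.
Now apply the divider: V_out = 7.20 × 0.2350 = 1.692 V.

V_out ≈ 1.69 V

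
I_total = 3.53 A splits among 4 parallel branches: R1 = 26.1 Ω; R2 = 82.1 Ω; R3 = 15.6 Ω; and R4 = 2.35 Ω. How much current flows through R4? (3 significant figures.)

I ≈ 2.78 A

Total conductance ΣG = 1/26.1 + 1/82.1 + 1/15.6 + 1/2.35 = 0.5401 (units of 1/Ω).
By the current-divider rule, I = I_total · G_k/ΣG = 3.53 × 0.7878 = 2.781 A.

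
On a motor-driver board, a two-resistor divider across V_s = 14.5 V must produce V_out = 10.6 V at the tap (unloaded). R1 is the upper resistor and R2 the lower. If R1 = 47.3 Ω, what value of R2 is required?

The divider ratio is R2/(R1+R2) = 10.6/14.5 = 0.7310.
R2 = R1 · 0.7310/(1 − 0.7310) = 128.6 Ω.

R2 ≈ 129 Ω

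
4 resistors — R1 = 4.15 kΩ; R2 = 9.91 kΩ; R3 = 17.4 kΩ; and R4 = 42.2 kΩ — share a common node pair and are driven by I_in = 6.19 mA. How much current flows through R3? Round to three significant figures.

Conductances: ΣG = 1/4.15 + 1/9.91 + 1/17.4 + 1/42.2 = 0.4230 (1/kΩ).
By the current-divider rule, I = I_in · G_k/ΣG = 6.19 × 0.1359 = 0.8409 mA.

I ≈ 0.841 mA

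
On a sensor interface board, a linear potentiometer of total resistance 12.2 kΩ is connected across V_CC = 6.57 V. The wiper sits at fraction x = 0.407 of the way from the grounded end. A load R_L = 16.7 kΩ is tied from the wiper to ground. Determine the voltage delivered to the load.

V_out ≈ 2.27 V

Lower segment x·R_p = 4.965 kΩ; upper segment (1−x)·R_p = 7.235 kΩ.
(x·R_p) ‖ R_L = 3.827 kΩ.
Loaded-divider output: V_out = 6.57 × 0.3460 = 2.273 V.
(Unloaded: V_out = x·V_CC = 2.67 V.)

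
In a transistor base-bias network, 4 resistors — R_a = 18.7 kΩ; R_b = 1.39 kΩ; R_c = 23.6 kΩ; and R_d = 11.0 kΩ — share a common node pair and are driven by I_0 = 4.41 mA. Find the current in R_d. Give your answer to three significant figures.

I ≈ 0.442 mA

Total conductance ΣG = 1/18.7 + 1/1.39 + 1/23.6 + 1/11.0 = 0.9062 (units of 1/kΩ).
Current divider: I(R_d) = I_0 · G_k/ΣG = 4.41 × (0.09091/0.9062) = 4.41 × 0.1003 = 0.4424 mA.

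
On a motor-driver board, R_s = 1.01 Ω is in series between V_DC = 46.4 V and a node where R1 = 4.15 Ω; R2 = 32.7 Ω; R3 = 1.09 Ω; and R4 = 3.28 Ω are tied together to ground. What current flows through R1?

I ≈ 4.46 A

Equivalent of the parallel group: R_p = 0.6694 Ω.
V_A = 46.4 × 0.6694/1.679 = 18.49 V.
Branch current I = V_A/R1 = 18.49/4.15 = 4.457 A.
(Check via current divider: I_total = 27.63 A; share G_k/ΣG = 0.1613 → same result.)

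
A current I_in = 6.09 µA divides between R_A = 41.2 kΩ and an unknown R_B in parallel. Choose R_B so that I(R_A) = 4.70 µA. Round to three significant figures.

R_B ≈ 139 kΩ

The fraction through R_A equals R_B/(R_A+R_B).
With f = 0.7718, R_B = R_A · f/(1−f) = 41.2 × 3.381 = 139.3 kΩ.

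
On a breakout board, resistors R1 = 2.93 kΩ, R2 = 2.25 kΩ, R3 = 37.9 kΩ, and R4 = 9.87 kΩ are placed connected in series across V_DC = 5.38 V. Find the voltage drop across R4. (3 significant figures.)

V ≈ 1.00 V

ΣR = 2.93 + 2.25 + 37.9 + 9.87 = 52.95 kΩ.
Voltage divider: V = V_DC · (9.870 / 52.95) = 5.38 × 0.1864 = 1.003 V.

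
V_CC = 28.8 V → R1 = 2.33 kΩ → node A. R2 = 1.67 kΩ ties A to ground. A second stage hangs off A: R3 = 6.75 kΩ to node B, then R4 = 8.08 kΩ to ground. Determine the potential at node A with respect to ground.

V_A ≈ 11.3 V

Node A sees R2 in parallel with the series input of stage 2, R3 + R4 = 14.83 kΩ.
Effective lower resistance at A: R2 ‖ 14.83 = 1.501 kΩ.
V_A = 28.8 × 1.501/(2.33 + 1.501) = 11.28 V.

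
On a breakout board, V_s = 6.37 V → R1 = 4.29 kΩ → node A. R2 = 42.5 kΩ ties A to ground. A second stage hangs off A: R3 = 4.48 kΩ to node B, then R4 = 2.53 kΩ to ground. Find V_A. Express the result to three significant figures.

The second stage (R3 + R4 = 7.010 kΩ) loads node A in parallel with R2.
Effective lower resistance at A: R2 ‖ 7.010 = 6.017 kΩ.
So V_A = 6.37 × 0.5838 = 3.719 V.

V_A ≈ 3.72 V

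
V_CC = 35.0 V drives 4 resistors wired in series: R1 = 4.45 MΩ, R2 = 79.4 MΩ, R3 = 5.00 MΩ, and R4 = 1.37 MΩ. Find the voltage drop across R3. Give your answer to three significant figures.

V ≈ 1.94 V

ΣR = 4.45 + 79.4 + 5.00 + 1.37 = 90.22 MΩ.
V = V_CC · R/ΣR = 35.0 × 0.05542 = 1.940 V.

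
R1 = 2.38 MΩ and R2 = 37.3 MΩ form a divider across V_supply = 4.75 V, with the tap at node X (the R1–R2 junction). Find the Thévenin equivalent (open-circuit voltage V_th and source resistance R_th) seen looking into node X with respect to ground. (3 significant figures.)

With X open, the divider is unloaded: V_th = 4.75 × 37.3/39.68 = 4.465 V.
Looking into X with the source shorted: R_th = R1·R2/(R1+R2) = 2.380 × 37.3/39.68 = 2.237 MΩ.

V_th ≈ 4.47 V, R_th ≈ 2.24 MΩ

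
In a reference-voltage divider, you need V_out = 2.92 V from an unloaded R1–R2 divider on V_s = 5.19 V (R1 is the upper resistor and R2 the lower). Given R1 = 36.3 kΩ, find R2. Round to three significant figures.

R2 ≈ 46.7 kΩ

V_out/V_s = R2/(R1+R2) = 0.5626.
Rearranging, R2 = R1·k/(1−k) = 36.3 × 1.286 = 46.69 kΩ.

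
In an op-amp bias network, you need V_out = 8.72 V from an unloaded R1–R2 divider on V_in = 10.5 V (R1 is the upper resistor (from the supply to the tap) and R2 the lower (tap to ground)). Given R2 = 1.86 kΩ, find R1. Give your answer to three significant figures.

Required fraction k = V_out/V_in = 0.8305.
So R1 = R2 · (V_in/V_out − 1) = 1.86 × (10.5/8.72 − 1) = 1.86 × 0.2041 = 0.3797 kΩ.

R1 ≈ 0.380 kΩ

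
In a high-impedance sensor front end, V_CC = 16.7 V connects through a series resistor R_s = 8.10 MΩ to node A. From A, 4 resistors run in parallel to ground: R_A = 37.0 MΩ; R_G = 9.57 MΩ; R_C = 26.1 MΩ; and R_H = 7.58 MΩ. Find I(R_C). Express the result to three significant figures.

I ≈ 0.186 µA

Parallel bank: R_p = 1/(1/37.0 + 1/9.57 + 1/26.1 + 1/7.58) = 3.314 MΩ.
V_A = 16.7 × 3.314/11.41 = 4.849 V.
I(R_C) = V_A / R_C = 4.849/26.1 = 0.1858 µA.
(Equivalently: I_total = 1.463 µA, then current-divider fraction G_k/ΣG = 0.1270.)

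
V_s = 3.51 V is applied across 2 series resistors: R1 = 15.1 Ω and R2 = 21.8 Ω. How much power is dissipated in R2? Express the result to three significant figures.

Series current I = V_s/ΣR = 3.51/36.90 = 0.09512 A.
P = I²R = 0.009048 × 21.8 = 0.1973 W.

P ≈ 0.197 W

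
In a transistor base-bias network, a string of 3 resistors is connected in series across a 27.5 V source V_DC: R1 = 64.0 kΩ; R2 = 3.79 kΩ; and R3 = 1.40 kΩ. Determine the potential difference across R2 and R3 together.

ΣR = 64.0 + 3.79 + 1.40 = 69.19 kΩ.
R_{R2..R3} = 3.79 + 1.40 = 5.190 kΩ.
By the voltage-divider rule, V = 27.5 × 5.190/69.19 = 2.063 V.

V ≈ 2.06 V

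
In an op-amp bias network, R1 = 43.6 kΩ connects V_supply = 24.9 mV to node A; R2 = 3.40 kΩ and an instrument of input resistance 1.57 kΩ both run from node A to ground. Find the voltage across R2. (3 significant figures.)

The load sits in parallel with R2, giving an effective lower resistance R2' = R2·R_L/(R2+R_L) = 1.074 kΩ.
Voltage divider with the loaded lower leg: V_out = 24.9 × 1.074/(43.6 + 1.074) = 24.9 × 0.02404 = 0.5986 mV.

V_out ≈ 0.599 mV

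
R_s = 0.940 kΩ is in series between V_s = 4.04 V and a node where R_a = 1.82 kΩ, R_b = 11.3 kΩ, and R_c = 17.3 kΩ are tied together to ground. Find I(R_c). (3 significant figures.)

Combine the parallel branches: R_p = (1/1.82 + 1/11.3 + 1/17.3)⁻¹ = 1.437 kΩ.
V_A = 4.04 × 1.437/2.377 = 2.443 V.
Branch current I = V_A/R_c = 2.443/17.3 = 0.1412 mA.
(Equivalently: I_total = 1.699 mA, then current-divider fraction G_k/ΣG = 0.08308.)

I ≈ 0.141 mA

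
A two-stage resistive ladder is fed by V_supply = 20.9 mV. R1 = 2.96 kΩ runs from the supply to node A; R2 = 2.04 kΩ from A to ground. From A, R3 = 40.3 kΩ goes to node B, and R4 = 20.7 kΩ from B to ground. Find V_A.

V_A ≈ 8.36 mV

Node A sees R2 in parallel with the series input of stage 2, R3 + R4 = 61.00 kΩ.
R2 ‖ (R3+R4) = 1.974 kΩ.
First divider: V_A = V_supply · 1.974/(2.96 + 1.974) = 8.362 mV.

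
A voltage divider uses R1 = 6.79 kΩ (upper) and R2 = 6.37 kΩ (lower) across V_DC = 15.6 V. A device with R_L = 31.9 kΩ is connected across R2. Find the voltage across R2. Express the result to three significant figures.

V_out ≈ 6.85 V

The load sits in parallel with R2, giving an effective lower resistance R2' = R2·R_L/(R2+R_L) = 5.310 kΩ.
Now apply the divider: V_out = 15.6 × 0.4388 = 6.846 V.
(Unloaded it would be 7.55 V; the load pulls it down.)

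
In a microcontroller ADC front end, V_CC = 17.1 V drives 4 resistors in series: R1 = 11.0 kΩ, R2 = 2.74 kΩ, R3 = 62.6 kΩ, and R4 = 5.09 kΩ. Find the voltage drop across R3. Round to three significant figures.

ΣR = 11.0 + 2.74 + 62.6 + 5.09 = 81.43 kΩ.
V = V_CC · R/ΣR = 17.1 × 0.7688 = 13.15 V.

V ≈ 13.1 V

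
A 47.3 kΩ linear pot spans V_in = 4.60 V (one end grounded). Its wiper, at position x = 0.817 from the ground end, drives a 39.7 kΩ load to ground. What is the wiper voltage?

Lower segment x·R_p = 38.64 kΩ; upper segment (1−x)·R_p = 8.656 kΩ.
Lower segment in parallel with the load: 38.64 ‖ 39.7 = 19.58 kΩ.
Loaded-divider output: V_out = 4.60 × 0.6935 = 3.190 V.
(Unloaded: V_out = x·V_in = 3.76 V.)

V_out ≈ 3.19 V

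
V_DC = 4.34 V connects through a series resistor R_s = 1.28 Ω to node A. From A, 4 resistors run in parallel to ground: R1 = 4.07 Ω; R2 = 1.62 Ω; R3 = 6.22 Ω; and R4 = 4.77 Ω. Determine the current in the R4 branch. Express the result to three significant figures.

I ≈ 0.353 A

Equivalent of the parallel group: R_p = 0.8108 Ω.
V_A = 4.34 × 0.8108/2.091 = 1.683 V.
Branch current I = V_A/R4 = 1.683/4.77 = 0.3528 A.
(Equivalently: I_total = 2.076 A, then current-divider fraction G_k/ΣG = 0.1700.)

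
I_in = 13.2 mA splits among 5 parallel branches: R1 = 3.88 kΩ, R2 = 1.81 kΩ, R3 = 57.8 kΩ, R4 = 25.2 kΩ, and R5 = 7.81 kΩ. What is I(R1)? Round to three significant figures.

ΣG = 1/3.88 + 1/1.81 + 1/57.8 + 1/25.2 + 1/7.81 = 0.9952.
R1 takes the fraction G_k/ΣG = 0.2577/0.9952 = 0.2590, so I = 13.2 × 0.2590 = 3.418 mA.

I ≈ 3.42 mA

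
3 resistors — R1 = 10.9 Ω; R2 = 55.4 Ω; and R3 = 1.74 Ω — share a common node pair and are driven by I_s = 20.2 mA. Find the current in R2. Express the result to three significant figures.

ΣG = 1/10.9 + 1/55.4 + 1/1.74 = 0.6845.
By the current-divider rule, I = I_s · G_k/ΣG = 20.2 × 0.02637 = 0.5327 mA.

I ≈ 0.533 mA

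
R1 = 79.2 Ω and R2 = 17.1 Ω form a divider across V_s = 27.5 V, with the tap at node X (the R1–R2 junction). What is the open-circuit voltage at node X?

With X open, the divider is unloaded: V_th = 27.5 × 17.1/96.30 = 4.883 V.

V_th ≈ 4.88 V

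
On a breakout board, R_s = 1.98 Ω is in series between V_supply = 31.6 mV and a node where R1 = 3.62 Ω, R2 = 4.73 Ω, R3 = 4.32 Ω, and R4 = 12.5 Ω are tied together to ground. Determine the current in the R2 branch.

I ≈ 2.59 mA

Combine the parallel branches: R_p = (1/3.62 + 1/4.73 + 1/4.32 + 1/12.5)⁻¹ = 1.251 Ω.
Node voltage V_A = V_supply · R_p/(R_s + R_p) = 31.6 × 0.3873 = 12.24 mV.
Branch current I = V_A/R2 = 12.24/4.73 = 2.587 mA.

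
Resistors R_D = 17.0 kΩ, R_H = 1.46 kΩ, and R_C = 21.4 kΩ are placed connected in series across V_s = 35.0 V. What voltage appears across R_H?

V ≈ 1.28 V

Total series resistance ΣR = 17.0 + 1.46 + 21.4 = 39.86 kΩ.
By the voltage-divider rule, V = 35.0 × 1.460/39.86 = 1.282 V.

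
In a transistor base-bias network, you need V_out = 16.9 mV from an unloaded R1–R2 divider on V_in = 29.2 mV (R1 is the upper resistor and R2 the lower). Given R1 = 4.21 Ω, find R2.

V_out/V_in = R2/(R1+R2) = 0.5788.
Rearranging, R2 = R1·k/(1−k) = 4.21 × 1.374 = 5.784 Ω.

R2 ≈ 5.78 Ω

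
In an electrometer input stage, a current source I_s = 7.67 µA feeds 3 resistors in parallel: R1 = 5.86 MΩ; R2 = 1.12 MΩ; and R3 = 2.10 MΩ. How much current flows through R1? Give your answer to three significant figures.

I ≈ 0.850 µA

Conductances: ΣG = 1/5.86 + 1/1.12 + 1/2.10 = 1.540 (1/MΩ).
By the current-divider rule, I = I_s · G_k/ΣG = 7.67 × 0.1108 = 0.8501 µA.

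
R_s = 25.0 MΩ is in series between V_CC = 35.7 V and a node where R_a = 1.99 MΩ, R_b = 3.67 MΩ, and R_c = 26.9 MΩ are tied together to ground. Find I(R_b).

I ≈ 0.457 µA

Parallel bank: R_p = 1/(1/1.99 + 1/3.67 + 1/26.9) = 1.231 MΩ.
V_A by voltage divider: V_A = 35.7 × 1.231/(25.0 + 1.231) = 1.676 V.
I(R_b) = V_A / R_b = 1.676/3.67 = 0.4566 µA.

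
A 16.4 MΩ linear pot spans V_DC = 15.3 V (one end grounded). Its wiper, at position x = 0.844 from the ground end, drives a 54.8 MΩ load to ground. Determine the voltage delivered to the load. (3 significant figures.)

The pot divides into 2.558 MΩ above the wiper and 13.84 MΩ below.
(x·R_p) ‖ R_L = 11.05 MΩ.
Then V_out = V_DC · 11.05/(2.558 + 11.05) = 12.42 V.

V_out ≈ 12.4 V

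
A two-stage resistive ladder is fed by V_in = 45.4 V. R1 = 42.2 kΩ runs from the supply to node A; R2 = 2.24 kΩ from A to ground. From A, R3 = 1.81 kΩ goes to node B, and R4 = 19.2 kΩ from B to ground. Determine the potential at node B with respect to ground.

Looking into the second stage from A: R3 + R4 = 21.01 kΩ appears in parallel with R2.
R2 ‖ (R3+R4) = 2.024 kΩ.
First divider: V_A = V_in · 2.024/(42.2 + 2.024) = 2.078 V.
Then the unloaded second divider: V_B = V_A × R4/(R3+R4) = 2.078 × 0.9139 = 1.899 V.

V_B ≈ 1.90 V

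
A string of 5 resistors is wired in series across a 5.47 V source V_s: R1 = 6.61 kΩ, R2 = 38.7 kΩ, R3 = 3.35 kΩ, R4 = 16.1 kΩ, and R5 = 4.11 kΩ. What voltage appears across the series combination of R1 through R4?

V ≈ 5.14 V

Total series resistance ΣR = 6.61 + 38.7 + 3.35 + 16.1 + 4.11 = 68.87 kΩ.
R_{R1..R4} = 6.61 + 38.7 + 3.35 + 16.1 = 64.76 kΩ.
V = V_s · R/ΣR = 5.47 × 0.9403 = 5.144 V.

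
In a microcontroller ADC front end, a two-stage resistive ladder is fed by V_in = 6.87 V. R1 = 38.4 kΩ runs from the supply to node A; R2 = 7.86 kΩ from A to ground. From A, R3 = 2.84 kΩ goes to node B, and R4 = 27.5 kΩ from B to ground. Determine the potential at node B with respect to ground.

V_B ≈ 0.871 V

Looking into the second stage from A: R3 + R4 = 30.34 kΩ appears in parallel with R2.
R2 ‖ (R3+R4) = 6.243 kΩ.
V_A = 6.87 × 6.243/(38.4 + 6.243) = 0.9607 V.
Then the unloaded second divider: V_B = V_A × R4/(R3+R4) = 0.9607 × 0.9064 = 0.8708 V.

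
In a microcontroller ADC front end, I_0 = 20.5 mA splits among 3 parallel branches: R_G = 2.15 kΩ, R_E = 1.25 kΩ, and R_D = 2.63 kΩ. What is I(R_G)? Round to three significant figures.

I ≈ 5.80 mA

Conductances: ΣG = 1/2.15 + 1/1.25 + 1/2.63 = 1.645 (1/kΩ).
R_G takes the fraction G_k/ΣG = 0.4651/1.645 = 0.2827, so I = 20.5 × 0.2827 = 5.795 mA.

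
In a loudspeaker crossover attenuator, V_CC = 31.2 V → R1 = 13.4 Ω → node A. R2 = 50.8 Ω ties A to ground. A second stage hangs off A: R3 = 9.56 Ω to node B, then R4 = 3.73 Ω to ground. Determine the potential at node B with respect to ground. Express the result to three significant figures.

V_B ≈ 3.85 V

Node A sees R2 in parallel with the series input of stage 2, R3 + R4 = 13.29 Ω.
Effective lower resistance at A: R2 ‖ 13.29 = 10.53 Ω.
V_A = 31.2 × 10.53/(13.4 + 10.53) = 13.73 V.
Then the unloaded second divider: V_B = V_A × R4/(R3+R4) = 13.73 × 0.2807 = 3.854 V.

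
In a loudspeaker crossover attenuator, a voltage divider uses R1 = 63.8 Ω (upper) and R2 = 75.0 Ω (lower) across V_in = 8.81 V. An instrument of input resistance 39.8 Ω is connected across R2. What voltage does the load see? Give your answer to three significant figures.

V_out ≈ 2.55 V

The load sits in parallel with R2, giving an effective lower resistance R2' = R2·R_L/(R2+R_L) = 26.00 Ω.
Voltage divider with the loaded lower leg: V_out = 8.81 × 26.00/(63.8 + 26.00) = 8.81 × 0.2895 = 2.551 V.
(Unloaded it would be 4.76 V; the load pulls it down.)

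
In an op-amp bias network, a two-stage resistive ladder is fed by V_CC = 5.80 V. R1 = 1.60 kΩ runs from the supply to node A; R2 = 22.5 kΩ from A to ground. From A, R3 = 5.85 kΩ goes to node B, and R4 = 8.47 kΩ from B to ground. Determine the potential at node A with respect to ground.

Looking into the second stage from A: R3 + R4 = 14.32 kΩ appears in parallel with R2.
R2 ‖ (R3+R4) = 8.751 kΩ.
So V_A = 5.80 × 0.8454 = 4.903 V.

V_A ≈ 4.90 V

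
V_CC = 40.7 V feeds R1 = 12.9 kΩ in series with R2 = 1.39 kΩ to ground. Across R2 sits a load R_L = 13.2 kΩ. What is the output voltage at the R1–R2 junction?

V_out ≈ 3.62 V

First combine the lower leg with the load: R2 ‖ R_L = 1.258 kΩ.
Then V_out = V_CC · R2'/(R1 + R2') = 40.7 × 1.258/14.16 = 3.615 V.
(Unloaded it would be 3.96 V; the load pulls it down.)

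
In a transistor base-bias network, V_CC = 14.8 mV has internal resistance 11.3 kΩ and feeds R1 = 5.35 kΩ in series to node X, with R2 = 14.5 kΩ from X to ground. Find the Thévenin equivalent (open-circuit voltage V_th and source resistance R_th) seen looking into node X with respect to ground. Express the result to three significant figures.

V_th ≈ 6.89 mV, R_th ≈ 7.75 kΩ

R1' = 11.3 + 5.35 = 16.65 kΩ (source resistance + R1).
V_th is the unloaded tap voltage: V_CC · R2/(R1'+R2) = 14.8 × 0.4655 = 6.889 mV.
Looking into X with the source shorted: R_th = R1'·R2/(R1'+R2) = 16.65 × 14.5/31.15 = 7.750 kΩ.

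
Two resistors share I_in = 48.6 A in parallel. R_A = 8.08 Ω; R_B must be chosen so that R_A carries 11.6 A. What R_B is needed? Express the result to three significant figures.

R_B ≈ 2.53 Ω

Two-branch current divider: I_A = I_in · R_B/(R_A + R_B).
11.6/48.6 = R_B/(R_A + R_B) → R_B = R_A · (0.2387)/(1 − 0.2387) = 8.08 × 0.3135 = 2.533 Ω.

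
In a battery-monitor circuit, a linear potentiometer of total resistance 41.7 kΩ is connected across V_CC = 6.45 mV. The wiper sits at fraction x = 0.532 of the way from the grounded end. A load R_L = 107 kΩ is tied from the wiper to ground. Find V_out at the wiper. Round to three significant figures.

V_out ≈ 3.13 mV

Lower segment x·R_p = 22.18 kΩ; upper segment (1−x)·R_p = 19.52 kΩ.
Lower segment in parallel with the load: 22.18 ‖ 107 = 18.37 kΩ.
Loaded-divider output: V_out = 6.45 × 0.4849 = 3.128 mV.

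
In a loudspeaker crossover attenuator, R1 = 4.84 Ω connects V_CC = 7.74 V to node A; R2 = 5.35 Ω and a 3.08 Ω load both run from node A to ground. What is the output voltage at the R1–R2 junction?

R2 ‖ R_L = (5.35 × 3.08)/(5.35 + 3.08) = 1.955 Ω.
Now apply the divider: V_out = 7.74 × 0.2877 = 2.227 V.

V_out ≈ 2.23 V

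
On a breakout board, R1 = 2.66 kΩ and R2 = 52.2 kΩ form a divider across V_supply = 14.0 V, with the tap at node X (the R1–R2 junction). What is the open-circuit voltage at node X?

V_th ≈ 13.3 V

V_th is the unloaded tap voltage: V_supply · R2/(R1+R2) = 14.0 × 0.9515 = 13.32 V.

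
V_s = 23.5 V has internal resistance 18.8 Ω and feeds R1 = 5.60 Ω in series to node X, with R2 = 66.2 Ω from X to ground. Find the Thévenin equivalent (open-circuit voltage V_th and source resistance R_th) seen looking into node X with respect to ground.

V_th ≈ 17.2 V, R_th ≈ 17.8 Ω

R1' = 18.8 + 5.60 = 24.40 Ω (source resistance + R1).
V_th is the unloaded tap voltage: V_s · R2/(R1'+R2) = 23.5 × 0.7307 = 17.17 V.
Zeroing V_s shorts the top of R1' to ground, so R_th = R1' ‖ R2 = 17.83 Ω.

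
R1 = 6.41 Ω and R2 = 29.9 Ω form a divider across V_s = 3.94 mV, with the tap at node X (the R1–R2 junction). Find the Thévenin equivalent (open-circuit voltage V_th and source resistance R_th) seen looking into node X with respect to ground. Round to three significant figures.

Open-circuit (no load on X): V_th = V_s · R2/(R1 + R2) = 3.94 × 29.9/(6.410 + 29.9) = 3.244 mV.
With V_s suppressed (replaced by a short), R_th = R1 ‖ R2 = (6.410 × 29.9)/(6.410 + 29.9) = 5.278 Ω.

V_th ≈ 3.24 mV, R_th ≈ 5.28 Ω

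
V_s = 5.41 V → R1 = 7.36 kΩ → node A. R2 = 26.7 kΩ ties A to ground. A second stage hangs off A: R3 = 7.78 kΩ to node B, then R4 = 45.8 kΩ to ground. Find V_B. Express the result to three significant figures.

Looking into the second stage from A: R3 + R4 = 53.58 kΩ appears in parallel with R2.
R2 ‖ (R3+R4) = 17.82 kΩ.
So V_A = 5.41 × 0.7077 = 3.829 V.
V_B = V_A × 0.8548 = 3.273 V.

V_B ≈ 3.27 V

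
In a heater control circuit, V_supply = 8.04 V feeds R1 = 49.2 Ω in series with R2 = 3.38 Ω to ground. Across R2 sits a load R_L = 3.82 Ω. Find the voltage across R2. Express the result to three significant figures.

R2 ‖ R_L = (3.38 × 3.82)/(3.38 + 3.82) = 1.793 Ω.
Voltage divider with the loaded lower leg: V_out = 8.04 × 1.793/(49.2 + 1.793) = 8.04 × 0.03517 = 0.2827 V.
(Unloaded it would be 0.517 V; the load pulls it down.)

V_out ≈ 0.283 V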